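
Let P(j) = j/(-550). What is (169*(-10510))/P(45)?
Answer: 195380900/9 ≈ 2.1709e+7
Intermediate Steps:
P(j) = -j/550 (P(j) = j*(-1/550) = -j/550)
(169*(-10510))/P(45) = (169*(-10510))/((-1/550*45)) = -1776190/(-9/110) = -1776190*(-110/9) = 195380900/9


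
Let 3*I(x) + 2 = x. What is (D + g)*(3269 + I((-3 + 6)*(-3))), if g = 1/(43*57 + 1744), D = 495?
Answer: 20341648696/12585 ≈ 1.6163e+6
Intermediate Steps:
I(x) = -2/3 + x/3
g = 1/4195 (g = 1/(2451 + 1744) = 1/4195 ≈ 0.00023838)
(D + g)*(3269 + I((-3 + 6)*(-3))) = (495 + 1/4195)*(3269 + (-2/3 + ((-3 + 6)*(-3))/3)) = 2076526*(3269 + (-2/3 + (3*(-3))/3))/4195 = 2076526*(3269 + (-2/3 + (1/3)*(-9)))/4195 = 2076526*(3269 + (-2/3 - 3))/4195 = 2076526*(3269 - 11/3)/4195 = (2076526/4195)*(9796/3) = 20341648696/12585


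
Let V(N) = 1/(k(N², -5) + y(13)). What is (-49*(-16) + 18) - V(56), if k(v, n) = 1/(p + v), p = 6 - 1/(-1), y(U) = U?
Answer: 32766577/40860 ≈ 801.92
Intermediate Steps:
p = 7 (p = 6 - (-1) = 6 - 1*(-1) = 6 + 1 = 7)
k(v, n) = 1/(7 + v)
V(N) = 1/(13 + 1/(7 + N²)) (V(N) = 1/(1/(7 + N²) + 13) = 1/(13 + 1/(7 + N²)))
(-49*(-16) + 18) - V(56) = (-49*(-16) + 18) - (7 + 56²)/(92 + 13*56²) = (784 + 18) - (7 + 3136)/(92 + 13*3136) = 802 - 3143/(92 + 40768) = 802 - 3143/40860 = 32766577/40860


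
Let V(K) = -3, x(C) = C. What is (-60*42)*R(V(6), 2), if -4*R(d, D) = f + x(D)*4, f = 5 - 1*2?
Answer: 6930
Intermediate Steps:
f = 3 (f = 5 - 2 = 3)
R(d, D) = -¾ - D (R(d, D) = -(3 + D*4)/4 = -(3 + 4*D)/4 = -¾ - D)
(-60*42)*R(V(6), 2) = (-60*42)*(-¾ - 1*2) = -2520*(-¾ - 2) = -2520*(-11/4) = 6930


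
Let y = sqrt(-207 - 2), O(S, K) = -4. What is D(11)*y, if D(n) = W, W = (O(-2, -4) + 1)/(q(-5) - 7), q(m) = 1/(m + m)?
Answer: 30*I*sqrt(209)/71 ≈ 6.1085*I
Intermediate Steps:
q(m) = 1/(2*m)
y = I*sqrt(209) (y = sqrt(-209) = I*sqrt(209) ≈ 14.457*I)
W = 30/71 (W = (-4 + 1)/((1/2)/(-5) - 7) = -3/((1/2)*(-1/5) - 7) = -3/(-1/10 - 7) = -3/(-71/10) = -3*(-10/71) = 30/71 ≈ 0.42254)
D(n) = 30/71
D(11)*y = 30*(I*sqrt(209))/71 = 30*I*sqrt(209)/71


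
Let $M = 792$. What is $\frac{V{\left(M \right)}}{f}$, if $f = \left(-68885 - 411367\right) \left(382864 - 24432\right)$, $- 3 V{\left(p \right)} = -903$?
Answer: $- \frac{301}{172137684864} \approx -1.7486 \cdot 10^{-9}$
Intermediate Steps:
$V{\left(p \right)} = 301$ ($V{\left(p \right)} = \left(- \frac{1}{3}\right) \left(-903\right) = 301$)
$f = -172137684864$ ($f = - 480252 \left(382864 + \left(-248175 + 223743\right)\right) = - 480252 \left(382864 - 24432\right) = \left(-480252\right) 358432 = -172137684864$)
$\frac{V{\left(M \right)}}{f} = \frac{301}{-172137684864} = 301 \left(- \frac{1}{172137684864}\right) = - \frac{301}{172137684864}$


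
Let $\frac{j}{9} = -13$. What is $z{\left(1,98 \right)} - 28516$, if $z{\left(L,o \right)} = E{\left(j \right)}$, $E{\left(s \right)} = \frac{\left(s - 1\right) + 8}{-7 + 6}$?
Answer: $-28406$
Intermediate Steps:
$j = -117$ ($j = 9 \left(-13\right) = -117$)
$E{\left(s \right)} = -7 - s$ ($E{\left(s \right)} = \frac{\left(-1 + s\right) + 8}{-1} = \left(7 + s\right) \left(-1\right) = -7 - s$)
$z{\left(L,o \right)} = 110$ ($z{\left(L,o \right)} = -7 - -117 = -7 + 117 = 110$)
$z{\left(1,98 \right)} - 28516 = 110 - 28516 = -28406$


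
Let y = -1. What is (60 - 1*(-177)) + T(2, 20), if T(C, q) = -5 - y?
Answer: 233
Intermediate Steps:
T(C, q) = -4 (T(C, q) = -5 - 1*(-1) = -5 + 1 = -4)
(60 - 1*(-177)) + T(2, 20) = (60 - 1*(-177)) - 4 = (60 + 177) - 4 = 237 - 4 = 233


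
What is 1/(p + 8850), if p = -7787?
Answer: 1/1063 ≈ 0.00094073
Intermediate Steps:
1/(p + 8850) = 1/(-7787 + 8850) = 1/1063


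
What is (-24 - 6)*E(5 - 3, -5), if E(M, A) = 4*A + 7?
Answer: 390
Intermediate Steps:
E(M, A) = 7 + 4*A
(-24 - 6)*E(5 - 3, -5) = (-24 - 6)*(7 + 4*(-5)) = -30*(7 - 20) = -30*(-13) = 390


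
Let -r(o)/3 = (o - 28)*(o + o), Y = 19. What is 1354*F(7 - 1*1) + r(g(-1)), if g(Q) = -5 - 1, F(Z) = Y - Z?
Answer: 16378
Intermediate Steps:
F(Z) = 19 - Z
g(Q) = -6
r(o) = -6*o*(-28 + o) (r(o) = -3*(o - 28)*(o + o) = -3*(-28 + o)*2*o = -6*o*(-28 + o))
1354*F(7 - 1*1) + r(g(-1)) = 1354*(19 - (7 - 1*1)) + 6*(-6)*(28 - 1*(-6)) = 1354*(19 - (7 - 1)) + 6*(-6)*(28 + 6) = 1354*(19 - 1*6) + 6*(-6)*34 = 1354*(19 - 6) - 1224 = 1354*13 - 1224 = 17602 - 1224 = 16378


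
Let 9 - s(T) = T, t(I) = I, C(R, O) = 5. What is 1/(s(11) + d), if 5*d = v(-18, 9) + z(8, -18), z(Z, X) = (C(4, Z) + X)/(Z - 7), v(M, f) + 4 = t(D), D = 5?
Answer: -5/22 ≈ -0.22727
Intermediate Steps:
s(T) = 9 - T
v(M, f) = 1 (v(M, f) = -4 + 5 = 1)
z(Z, X) = (5 + X)/(-7 + Z) (z(Z, X) = (5 + X)/(Z - 7) = (5 + X)/(-7 + Z))
d = -12/5 (d = (1 + (5 - 18)/(-7 + 8))/5 = (1 - 13/1)/5 = (1 + 1*(-13))/5 = (1 - 13)/5 = (⅕)*(-12) = -12/5 ≈ -2.4000)
1/(s(11) + d) = 1/((9 - 1*11) - 12/5) = 1/((9 - 11) - 12/5) = 1/(-2 - 12/5) = 1/(-22/5) = -5/22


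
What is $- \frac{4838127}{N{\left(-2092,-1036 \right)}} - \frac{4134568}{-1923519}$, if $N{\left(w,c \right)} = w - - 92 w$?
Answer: $\frac{108716496997}{4024001748} \approx 27.017$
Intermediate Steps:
$N{\left(w,c \right)} = 93 w$ ($N{\left(w,c \right)} = w + 92 w = 93 w$)
$- \frac{4838127}{N{\left(-2092,-1036 \right)}} - \frac{4134568}{-1923519} = - \frac{4838127}{93 \left(-2092\right)} - \frac{4134568}{-1923519} = - \frac{4838127}{-194556} - - \frac{4134568}{1923519} = \left(-4838127\right) \left(- \frac{1}{194556}\right) + \frac{4134568}{1923519} = \frac{1612709}{64852} + \frac{4134568}{1923519} = \frac{108716496997}{4024001748}$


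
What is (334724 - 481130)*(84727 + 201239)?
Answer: -41867138196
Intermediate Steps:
(334724 - 481130)*(84727 + 201239) = -146406*285966 = -41867138196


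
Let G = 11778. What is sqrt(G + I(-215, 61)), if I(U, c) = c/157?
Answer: sqrt(290325499)/157 ≈ 108.53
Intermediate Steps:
I(U, c) = c/157 (I(U, c) = c*(1/157) = c/157)
sqrt(G + I(-215, 61)) = sqrt(11778 + (1/157)*61) = sqrt(11778 + 61/157) = sqrt(1849207/157) = sqrt(290325499)/157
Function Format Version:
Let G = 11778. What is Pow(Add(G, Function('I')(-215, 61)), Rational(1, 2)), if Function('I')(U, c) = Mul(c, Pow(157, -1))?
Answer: Mul(Rational(1, 157), Pow(290325499, Rational(1, 2))) ≈ 108.53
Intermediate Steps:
Function('I')(U, c) = Mul(Rational(1, 157), c) (Function('I')(U, c) = Mul(c, Rational(1, 157)) = Mul(Rational(1, 157), c))
Pow(Add(G, Function('I')(-215, 61)), Rational(1, 2)) = Pow(Add(11778, Mul(Rational(1, 157), 61)), Rational(1, 2)) = Pow(Add(11778, Rational(61, 157)), Rational(1, 2)) = Pow(Rational(1849207, 157), Rational(1, 2)) = Mul(Rational(1, 157), Pow(290325499, Rational(1, 2)))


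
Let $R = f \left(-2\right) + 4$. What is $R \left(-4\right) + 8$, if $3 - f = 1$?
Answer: $8$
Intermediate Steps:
$f = 2$ ($f = 3 - 1 = 2$)
$R = 0$ ($R = 2 \left(-2\right) + 4 = -4 + 4 = 0$)
$R \left(-4\right) + 8 = 0 \left(-4\right) + 8 = 0 + 8 = 8$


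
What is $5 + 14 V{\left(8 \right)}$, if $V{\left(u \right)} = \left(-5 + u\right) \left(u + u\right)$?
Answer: $677$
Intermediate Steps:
$V{\left(u \right)} = 2 u \left(-5 + u\right)$ ($V{\left(u \right)} = \left(-5 + u\right) 2 u = 2 u \left(-5 + u\right)$)
$5 + 14 V{\left(8 \right)} = 5 + 14 \cdot 2 \cdot 8 \left(-5 + 8\right) = 5 + 14 \cdot 2 \cdot 8 \cdot 3 = 5 + 14 \cdot 48 = 5 + 672 = 677$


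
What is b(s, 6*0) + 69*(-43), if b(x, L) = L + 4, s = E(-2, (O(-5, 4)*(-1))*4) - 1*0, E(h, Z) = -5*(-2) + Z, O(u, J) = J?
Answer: -2963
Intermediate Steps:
E(h, Z) = 10 + Z
s = -6 (s = (10 + (4*(-1))*4) - 1*0 = (10 - 4*4) + 0 = (10 - 16) + 0 = -6 + 0 = -6)
b(x, L) = 4 + L
b(s, 6*0) + 69*(-43) = (4 + 6*0) + 69*(-43) = (4 + 0) - 2967 = 4 - 2967 = -2963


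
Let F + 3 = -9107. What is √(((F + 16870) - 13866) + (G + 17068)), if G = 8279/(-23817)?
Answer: 5*√860621691/1401 ≈ 104.70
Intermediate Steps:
F = -9110 (F = -3 - 9107 = -9110)
G = -487/1401 (G = 8279*(-1/23817) = -487/1401 ≈ -0.34761)
√(((F + 16870) - 13866) + (G + 17068)) = √(((-9110 + 16870) - 13866) + (-487/1401 + 17068)) = √((7760 - 13866) + 23911781/1401) = √(-6106 + 23911781/1401) = √(15357275/1401) = 5*√860621691/1401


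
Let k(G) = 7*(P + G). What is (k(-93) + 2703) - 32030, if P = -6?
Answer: -30020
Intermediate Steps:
k(G) = -42 + 7*G (k(G) = 7*(-6 + G) = -42 + 7*G)
(k(-93) + 2703) - 32030 = ((-42 + 7*(-93)) + 2703) - 32030 = ((-42 - 651) + 2703) - 32030 = (-693 + 2703) - 32030 = 2010 - 32030 = -30020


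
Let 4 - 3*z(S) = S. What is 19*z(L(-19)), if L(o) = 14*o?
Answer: 1710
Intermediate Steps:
z(S) = 4/3 - S/3
19*z(L(-19)) = 19*(4/3 - 14*(-19)/3) = 19*(4/3 - ⅓*(-266)) = 19*(4/3 + 266/3) = 19*90 = 1710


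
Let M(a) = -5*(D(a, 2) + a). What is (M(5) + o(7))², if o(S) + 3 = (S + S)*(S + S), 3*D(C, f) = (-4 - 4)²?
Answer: 33856/9 ≈ 3761.8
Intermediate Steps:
D(C, f) = 64/3 (D(C, f) = (-4 - 4)²/3 = (⅓)*(-8)² = (⅓)*64 = 64/3)
o(S) = -3 + 4*S² (o(S) = -3 + (S + S)*(S + S) = -3 + (2*S)*(2*S) = -3 + 4*S²)
M(a) = -320/3 - 5*a (M(a) = -5*(64/3 + a) = -320/3 - 5*a)
(M(5) + o(7))² = ((-320/3 - 5*5) + (-3 + 4*7²))² = ((-320/3 - 25) + (-3 + 4*49))² = (-395/3 + (-3 + 196))² = (-395/3 + 193)² = (184/3)² = 33856/9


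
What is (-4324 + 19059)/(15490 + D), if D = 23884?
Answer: 14735/39374 ≈ 0.37423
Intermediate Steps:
(-4324 + 19059)/(15490 + D) = (-4324 + 19059)/(15490 + 23884) = 14735/39374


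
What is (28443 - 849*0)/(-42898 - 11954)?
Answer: -9481/18284 ≈ -0.51854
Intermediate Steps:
(28443 - 849*0)/(-42898 - 11954) = (28443 + 0)/(-54852) = 28443*(-1/54852) = -9481/18284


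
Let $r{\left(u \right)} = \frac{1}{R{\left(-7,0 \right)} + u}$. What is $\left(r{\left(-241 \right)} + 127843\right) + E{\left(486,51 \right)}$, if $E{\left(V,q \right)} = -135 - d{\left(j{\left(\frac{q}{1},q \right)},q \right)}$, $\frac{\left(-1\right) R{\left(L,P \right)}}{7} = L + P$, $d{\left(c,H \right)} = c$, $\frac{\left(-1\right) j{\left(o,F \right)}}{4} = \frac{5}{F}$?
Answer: $\frac{138946725}{1088} \approx 1.2771 \cdot 10^{5}$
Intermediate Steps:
$j{\left(o,F \right)} = - \frac{20}{F}$ ($j{\left(o,F \right)} = - 4 \frac{5}{F} = - \frac{20}{F}$)
$R{\left(L,P \right)} = - 7 L - 7 P$ ($R{\left(L,P \right)} = - 7 \left(L + P\right) = - 7 L - 7 P$)
$E{\left(V,q \right)} = -135 + \frac{20}{q}$ ($E{\left(V,q \right)} = -135 - - \frac{20}{q} = -135 + \frac{20}{q}$)
$r{\left(u \right)} = \frac{1}{49 + u}$ ($r{\left(u \right)} = \frac{1}{\left(\left(-7\right) \left(-7\right) - 0\right) + u} = \frac{1}{\left(49 + 0\right) + u} = \frac{1}{49 + u}$)
$\left(r{\left(-241 \right)} + 127843\right) + E{\left(486,51 \right)} = \left(\frac{1}{49 - 241} + 127843\right) - \left(135 - \frac{20}{51}\right) = \left(\frac{1}{-192} + 127843\right) + \left(-135 + 20 \cdot \frac{1}{51}\right) = \left(- \frac{1}{192} + 127843\right) + \left(-135 + \frac{20}{51}\right) = \frac{24545855}{192} - \frac{6865}{51} = \frac{138946725}{1088}$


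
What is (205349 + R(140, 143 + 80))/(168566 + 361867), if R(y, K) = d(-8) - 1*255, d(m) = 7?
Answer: 22789/58937 ≈ 0.38667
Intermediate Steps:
R(y, K) = -248 (R(y, K) = 7 - 1*255 = 7 - 255 = -248)
(205349 + R(140, 143 + 80))/(168566 + 361867) = (205349 - 248)/(168566 + 361867) = 205101/530433 = 205101*(1/530433) = 22789/58937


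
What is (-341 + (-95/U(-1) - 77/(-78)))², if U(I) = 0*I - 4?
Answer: 2434139569/24336 ≈ 1.0002e+5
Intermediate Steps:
U(I) = -4 (U(I) = 0 - 4 = -4)
(-341 + (-95/U(-1) - 77/(-78)))² = (-341 + (-95/(-4) - 77/(-78)))² = (-341 + (-95*(-¼) - 77*(-1/78)))² = (-341 + (95/4 + 77/78))² = (-341 + 3859/156)² = (-49337/156)² = 2434139569/24336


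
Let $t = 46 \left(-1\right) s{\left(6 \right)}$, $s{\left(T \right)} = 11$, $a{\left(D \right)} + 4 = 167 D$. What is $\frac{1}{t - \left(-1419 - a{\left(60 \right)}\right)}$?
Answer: $\frac{1}{10929} \approx 9.15 \cdot 10^{-5}$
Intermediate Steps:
$a{\left(D \right)} = -4 + 167 D$
$t = -506$ ($t = 46 \left(-1\right) 11 = \left(-46\right) 11 = -506$)
$\frac{1}{t - \left(-1419 - a{\left(60 \right)}\right)} = \frac{1}{-506 + \left(\left(\left(-4 + 167 \cdot 60\right) + 9161\right) - 7742\right)} = \frac{1}{-506 + \left(\left(\left(-4 + 10020\right) + 9161\right) - 7742\right)} = \frac{1}{-506 + \left(\left(10016 + 9161\right) - 7742\right)} = \frac{1}{-506 + \left(19177 - 7742\right)} = \frac{1}{-506 + 11435} = \frac{1}{10929}$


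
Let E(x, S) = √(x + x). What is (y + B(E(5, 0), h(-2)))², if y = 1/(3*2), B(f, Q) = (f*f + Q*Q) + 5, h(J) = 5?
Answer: 58081/36 ≈ 1613.4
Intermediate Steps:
E(x, S) = √2*√x (E(x, S) = √(2*x) = √2*√x)
B(f, Q) = 5 + Q² + f² (B(f, Q) = (f² + Q²) + 5 = (Q² + f²) + 5 = 5 + Q² + f²)
y = ⅙ (y = 1/6 = ⅙ ≈ 0.16667)
(y + B(E(5, 0), h(-2)))² = (⅙ + (5 + 5² + (√2*√5)²))² = (⅙ + (5 + 25 + (√10)²))² = (⅙ + (5 + 25 + 10))² = (⅙ + 40)² = (241/6)² = 58081/36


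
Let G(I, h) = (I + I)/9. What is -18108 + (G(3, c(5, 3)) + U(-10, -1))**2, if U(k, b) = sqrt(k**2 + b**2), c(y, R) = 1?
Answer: -162059/9 + 4*sqrt(101)/3 ≈ -17993.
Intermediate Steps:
G(I, h) = 2*I/9 (G(I, h) = (2*I)*(1/9) = 2*I/9)
U(k, b) = sqrt(b**2 + k**2)
-18108 + (G(3, c(5, 3)) + U(-10, -1))**2 = -18108 + ((2/9)*3 + sqrt((-1)**2 + (-10)**2))**2 = -18108 + (2/3 + sqrt(1 + 100))**2 = -18108 + (2/3 + sqrt(101))**2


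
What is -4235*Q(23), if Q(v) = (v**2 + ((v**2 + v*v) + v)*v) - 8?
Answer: -107501240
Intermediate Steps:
Q(v) = -8 + v**2 + v*(v + 2*v**2) (Q(v) = (v**2 + ((v**2 + v**2) + v)*v) - 8 = (v**2 + (2*v**2 + v)*v) - 8 = (v**2 + (v + 2*v**2)*v) - 8 = (v**2 + v*(v + 2*v**2)) - 8 = -8 + v**2 + v*(v + 2*v**2))
-4235*Q(23) = -4235*(-8 + 2*23**2 + 2*23**3) = -4235*(-8 + 2*529 + 2*12167) = -4235*(-8 + 1058 + 24334) = -4235*25384 = -107501240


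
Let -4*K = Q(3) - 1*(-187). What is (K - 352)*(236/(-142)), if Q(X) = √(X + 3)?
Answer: 94105/142 + 59*√6/142 ≈ 663.73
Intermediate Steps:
Q(X) = √(3 + X)
K = -187/4 - √6/4 (K = -(√(3 + 3) - 1*(-187))/4 = -(√6 + 187)/4 = -(187 + √6)/4 = -187/4 - √6/4 ≈ -47.362)
(K - 352)*(236/(-142)) = ((-187/4 - √6/4) - 352)*(236/(-142)) = (-1595/4 - √6/4)*(236*(-1/142)) = (-1595/4 - √6/4)*(-118/71) = 94105/142 + 59*√6/142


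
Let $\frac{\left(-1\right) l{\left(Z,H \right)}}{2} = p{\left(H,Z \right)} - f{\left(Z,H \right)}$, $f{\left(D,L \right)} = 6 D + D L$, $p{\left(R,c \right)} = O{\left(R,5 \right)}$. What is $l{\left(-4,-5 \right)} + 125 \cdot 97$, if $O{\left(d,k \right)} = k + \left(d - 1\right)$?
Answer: $12119$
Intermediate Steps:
$O{\left(d,k \right)} = -1 + d + k$ ($O{\left(d,k \right)} = k + \left(-1 + d\right) = -1 + d + k$)
$p{\left(R,c \right)} = 4 + R$ ($p{\left(R,c \right)} = -1 + R + 5 = 4 + R$)
$l{\left(Z,H \right)} = -8 - 2 H + 2 Z \left(6 + H\right)$ ($l{\left(Z,H \right)} = - 2 \left(\left(4 + H\right) - Z \left(6 + H\right)\right) = - 2 \left(4 + H - Z \left(6 + H\right)\right) = -8 - 2 H + 2 Z \left(6 + H\right)$)
$l{\left(-4,-5 \right)} + 125 \cdot 97 = \left(-8 - -10 + 2 \left(-4\right) \left(6 - 5\right)\right) + 125 \cdot 97 = \left(-8 + 10 + 2 \left(-4\right) 1\right) + 12125 = \left(-8 + 10 - 8\right) + 12125 = -6 + 12125 = 12119$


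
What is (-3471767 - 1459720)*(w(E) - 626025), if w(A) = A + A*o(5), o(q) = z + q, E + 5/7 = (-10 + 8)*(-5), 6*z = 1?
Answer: 43217324679705/14 ≈ 3.0870e+12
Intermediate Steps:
z = ⅙ (z = (⅙)*1 = ⅙ ≈ 0.16667)
E = 65/7 (E = -5/7 + (-10 + 8)*(-5) = -5/7 - 2*(-5) = -5/7 + 10 = 65/7 ≈ 9.2857)
o(q) = ⅙ + q
w(A) = 37*A/6 (w(A) = A + A*(⅙ + 5) = A + A*(31/6) = A + 31*A/6 = 37*A/6)
(-3471767 - 1459720)*(w(E) - 626025) = (-3471767 - 1459720)*((37/6)*(65/7) - 626025) = -4931487*(2405/42 - 626025) = -4931487*(-26290645/42) = 43217324679705/14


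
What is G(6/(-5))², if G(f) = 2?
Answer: 4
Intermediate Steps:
G(6/(-5))² = 2² = 4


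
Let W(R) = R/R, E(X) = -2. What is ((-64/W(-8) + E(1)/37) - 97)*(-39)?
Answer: 232401/37 ≈ 6281.1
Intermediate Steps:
W(R) = 1
((-64/W(-8) + E(1)/37) - 97)*(-39) = ((-64/1 - 2/37) - 97)*(-39) = ((-64*1 - 2*1/37) - 97)*(-39) = ((-64 - 2/37) - 97)*(-39) = (-2370/37 - 97)*(-39) = -5959/37*(-39) = 232401/37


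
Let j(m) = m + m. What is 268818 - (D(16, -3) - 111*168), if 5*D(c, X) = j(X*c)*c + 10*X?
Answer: 1438896/5 ≈ 2.8778e+5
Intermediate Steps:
j(m) = 2*m
D(c, X) = 2*X + 2*X*c**2/5 (D(c, X) = ((2*(X*c))*c + 10*X)/5 = ((2*X*c)*c + 10*X)/5 = (2*X*c**2 + 10*X)/5 = (10*X + 2*X*c**2)/5 = 2*X + 2*X*c**2/5)
268818 - (D(16, -3) - 111*168) = 268818 - ((2/5)*(-3)*(5 + 16**2) - 111*168) = 268818 - ((2/5)*(-3)*(5 + 256) - 18648) = 268818 - ((2/5)*(-3)*261 - 18648) = 268818 - (-1566/5 - 18648) = 268818 - 1*(-94806/5) = 268818 + 94806/5 = 1438896/5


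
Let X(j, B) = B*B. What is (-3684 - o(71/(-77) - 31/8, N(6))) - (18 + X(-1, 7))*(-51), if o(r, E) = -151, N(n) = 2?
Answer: -116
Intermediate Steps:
X(j, B) = B**2
(-3684 - o(71/(-77) - 31/8, N(6))) - (18 + X(-1, 7))*(-51) = (-3684 - 1*(-151)) - (18 + 7**2)*(-51) = (-3684 + 151) - (18 + 49)*(-51) = -3533 - 67*(-51) = -3533 - 1*(-3417) = -3533 + 3417 = -116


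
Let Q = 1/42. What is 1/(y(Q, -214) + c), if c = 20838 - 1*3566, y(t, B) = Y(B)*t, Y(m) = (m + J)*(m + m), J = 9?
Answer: 21/406582 ≈ 5.1650e-5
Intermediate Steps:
Y(m) = 2*m*(9 + m) (Y(m) = (m + 9)*(m + m) = (9 + m)*(2*m) = 2*m*(9 + m))
Q = 1/42 ≈ 0.023810
y(t, B) = 2*B*t*(9 + B) (y(t, B) = (2*B*(9 + B))*t = 2*B*t*(9 + B))
c = 17272 (c = 20838 - 3566 = 17272)
1/(y(Q, -214) + c) = 1/(2*(-214)*(1/42)*(9 - 214) + 17272) = 1/(2*(-214)*(1/42)*(-205) + 17272) = 1/(43870/21 + 17272) = 1/(406582/21) = 21/406582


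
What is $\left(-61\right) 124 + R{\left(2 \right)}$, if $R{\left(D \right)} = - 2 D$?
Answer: $-7568$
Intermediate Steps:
$\left(-61\right) 124 + R{\left(2 \right)} = \left(-61\right) 124 - 4 = -7564 - 4 = -7568$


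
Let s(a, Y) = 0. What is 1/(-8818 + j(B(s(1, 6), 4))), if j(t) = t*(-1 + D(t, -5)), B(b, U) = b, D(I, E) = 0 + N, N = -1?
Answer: -1/8818 ≈ -0.00011340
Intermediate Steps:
D(I, E) = -1 (D(I, E) = 0 - 1 = -1)
j(t) = -2*t (j(t) = t*(-1 - 1) = t*(-2) = -2*t)
1/(-8818 + j(B(s(1, 6), 4))) = 1/(-8818 - 2*0) = 1/(-8818 + 0) = 1/(-8818) = -1/8818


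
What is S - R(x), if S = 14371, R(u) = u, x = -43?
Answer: 14414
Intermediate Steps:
S - R(x) = 14371 - 1*(-43) = 14371 + 43 = 14414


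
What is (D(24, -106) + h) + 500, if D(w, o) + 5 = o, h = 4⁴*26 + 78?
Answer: 7123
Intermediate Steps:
h = 6734 (h = 256*26 + 78 = 6656 + 78 = 6734)
D(w, o) = -5 + o
(D(24, -106) + h) + 500 = ((-5 - 106) + 6734) + 500 = (-111 + 6734) + 500 = 6623 + 500 = 7123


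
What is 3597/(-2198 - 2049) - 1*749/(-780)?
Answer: 375343/3312660 ≈ 0.11331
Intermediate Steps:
3597/(-2198 - 2049) - 1*749/(-780) = 3597/(-4247) - 749*(-1/780) = 3597*(-1/4247) + 749/780 = -3597/4247 + 749/780 = 375343/3312660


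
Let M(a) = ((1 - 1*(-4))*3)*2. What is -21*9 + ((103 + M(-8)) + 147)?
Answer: 91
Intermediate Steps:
M(a) = 30 (M(a) = ((1 + 4)*3)*2 = (5*3)*2 = 15*2 = 30)
-21*9 + ((103 + M(-8)) + 147) = -21*9 + ((103 + 30) + 147) = -189 + (133 + 147) = -189 + 280 = 91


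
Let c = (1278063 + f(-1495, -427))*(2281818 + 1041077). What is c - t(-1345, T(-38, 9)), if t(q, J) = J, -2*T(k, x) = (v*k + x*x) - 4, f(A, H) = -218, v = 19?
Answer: 8492289521905/2 ≈ 4.2461e+12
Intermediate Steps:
T(k, x) = 2 - 19*k/2 - x²/2 (T(k, x) = -((19*k + x*x) - 4)/2 = -((19*k + x²) - 4)/2 = -((x² + 19*k) - 4)/2 = -(-4 + x² + 19*k)/2 = 2 - 19*k/2 - x²/2)
c = 4246144761275 (c = (1278063 - 218)*(2281818 + 1041077) = 1277845*3322895 = 4246144761275)
c - t(-1345, T(-38, 9)) = 4246144761275 - (2 - 19/2*(-38) - ½*9²) = 4246144761275 - (2 + 361 - ½*81) = 4246144761275 - (2 + 361 - 81/2) = 4246144761275 - 1*645/2 = 4246144761275 - 645/2 = 8492289521905/2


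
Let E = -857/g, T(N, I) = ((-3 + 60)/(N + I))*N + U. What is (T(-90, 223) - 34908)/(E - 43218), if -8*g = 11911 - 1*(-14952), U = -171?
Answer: 6603543249/8126707946 ≈ 0.81257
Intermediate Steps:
g = -26863/8 (g = -(11911 - 1*(-14952))/8 = -(11911 + 14952)/8 = -⅛*26863 = -26863/8 ≈ -3357.9)
T(N, I) = -171 + 57*N/(I + N) (T(N, I) = ((-3 + 60)/(N + I))*N - 171 = (57/(I + N))*N - 171 = 57*N/(I + N) - 171 = -171 + 57*N/(I + N))
E = 6856/26863 (E = -857/(-26863/8) = -857*(-8/26863) = 6856/26863 ≈ 0.25522)
(T(-90, 223) - 34908)/(E - 43218) = (57*(-3*223 - 2*(-90))/(223 - 90) - 34908)/(6856/26863 - 43218) = (57*(-669 + 180)/133 - 34908)/(-1160958278/26863) = (57*(1/133)*(-489) - 34908)*(-26863/1160958278) = (-1467/7 - 34908)*(-26863/1160958278) = -245823/7*(-26863/1160958278) = 6603543249/8126707946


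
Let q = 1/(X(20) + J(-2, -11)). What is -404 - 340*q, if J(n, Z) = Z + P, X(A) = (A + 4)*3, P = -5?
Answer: -5741/14 ≈ -410.07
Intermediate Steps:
X(A) = 12 + 3*A (X(A) = (4 + A)*3 = 12 + 3*A)
J(n, Z) = -5 + Z (J(n, Z) = Z - 5 = -5 + Z)
q = 1/56 (q = 1/((12 + 3*20) + (-5 - 11)) = 1/((12 + 60) - 16) = 1/(72 - 16) = 1/56 ≈ 0.017857)
-404 - 340*q = -404 - 340*1/56 = -404 - 85/14 = -5741/14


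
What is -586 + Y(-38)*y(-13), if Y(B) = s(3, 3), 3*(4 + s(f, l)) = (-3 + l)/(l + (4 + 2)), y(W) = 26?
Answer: -690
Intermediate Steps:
s(f, l) = -4 + (-3 + l)/(3*(6 + l)) (s(f, l) = -4 + ((-3 + l)/(l + (4 + 2)))/3 = -4 + ((-3 + l)/(l + 6))/3 = -4 + ((-3 + l)/(6 + l))/3 = -4 + (-3 + l)/(3*(6 + l)))
Y(B) = -4 (Y(B) = (-75 - 11*3)/(3*(6 + 3)) = (1/3)*(-75 - 33)/9 = (1/3)*(1/9)*(-108) = -4)
-586 + Y(-38)*y(-13) = -586 - 4*26 = -586 - 104 = -690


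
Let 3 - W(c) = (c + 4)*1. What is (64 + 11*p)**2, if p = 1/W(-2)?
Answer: 5625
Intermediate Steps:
W(c) = -1 - c (W(c) = 3 - (c + 4) = 3 - (4 + c) = 3 + (-4 - c) = -1 - c)
p = 1 (p = 1/(-1 - 1*(-2)) = 1/(-1 + 2) = 1/1 = 1)
(64 + 11*p)**2 = (64 + 11*1)**2 = (64 + 11)**2 = 75**2 = 5625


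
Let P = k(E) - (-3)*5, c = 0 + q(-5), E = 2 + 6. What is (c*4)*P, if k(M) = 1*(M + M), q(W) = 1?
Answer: 124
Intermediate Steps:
E = 8
k(M) = 2*M (k(M) = 1*(2*M) = 2*M)
c = 1 (c = 0 + 1 = 1)
P = 31 (P = 2*8 - (-3)*5 = 16 - 1*(-15) = 16 + 15 = 31)
(c*4)*P = (1*4)*31 = 4*31 = 124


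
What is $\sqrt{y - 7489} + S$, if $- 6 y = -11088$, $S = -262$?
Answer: $-262 + i \sqrt{5641} \approx -262.0 + 75.107 i$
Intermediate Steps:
$y = 1848$ ($y = \left(- \frac{1}{6}\right) \left(-11088\right) = 1848$)
$\sqrt{y - 7489} + S = \sqrt{1848 - 7489} - 262 = \sqrt{-5641} - 262 = i \sqrt{5641} - 262 = -262 + i \sqrt{5641}$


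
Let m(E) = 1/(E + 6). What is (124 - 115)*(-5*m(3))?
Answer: -5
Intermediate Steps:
m(E) = 1/(6 + E)
(124 - 115)*(-5*m(3)) = (124 - 115)*(-5/(6 + 3)) = 9*(-5/9) = -5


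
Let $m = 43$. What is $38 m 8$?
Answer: $13072$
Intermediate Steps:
$38 m 8 = 38 \cdot 43 \cdot 8 = 1634 \cdot 8 = 13072$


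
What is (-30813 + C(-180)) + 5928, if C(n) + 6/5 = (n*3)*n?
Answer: 361569/5 ≈ 72314.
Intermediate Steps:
C(n) = -6/5 + 3*n**2 (C(n) = -6/5 + (n*3)*n = -6/5 + (3*n)*n = -6/5 + 3*n**2)
(-30813 + C(-180)) + 5928 = (-30813 + (-6/5 + 3*(-180)**2)) + 5928 = (-30813 + (-6/5 + 3*32400)) + 5928 = (-30813 + (-6/5 + 97200)) + 5928 = (-30813 + 485994/5) + 5928 = 331929/5 + 5928 = 361569/5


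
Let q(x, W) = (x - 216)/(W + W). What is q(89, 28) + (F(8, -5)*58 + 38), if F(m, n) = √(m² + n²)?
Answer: 2001/56 + 58*√89 ≈ 582.90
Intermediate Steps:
q(x, W) = (-216 + x)/(2*W) (q(x, W) = (-216 + x)/((2*W)) = (-216 + x)*(1/(2*W)) = (-216 + x)/(2*W))
q(89, 28) + (F(8, -5)*58 + 38) = (½)*(-216 + 89)/28 + (√(8² + (-5)²)*58 + 38) = (½)*(1/28)*(-127) + (√(64 + 25)*58 + 38) = -127/56 + (√89*58 + 38) = -127/56 + (58*√89 + 38) = -127/56 + (38 + 58*√89) = 2001/56 + 58*√89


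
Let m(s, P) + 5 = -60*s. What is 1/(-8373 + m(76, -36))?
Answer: -1/12938 ≈ -7.7292e-5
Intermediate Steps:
m(s, P) = -5 - 60*s
1/(-8373 + m(76, -36)) = 1/(-8373 + (-5 - 60*76)) = 1/(-8373 + (-5 - 4560)) = 1/(-8373 - 4565) = 1/(-12938) = -1/12938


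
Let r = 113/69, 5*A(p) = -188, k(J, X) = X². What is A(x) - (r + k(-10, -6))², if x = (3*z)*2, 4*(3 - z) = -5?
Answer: -34617113/23805 ≈ -1454.2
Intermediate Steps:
z = 17/4 (z = 3 - ¼*(-5) = 3 + 5/4 = 17/4 ≈ 4.2500)
x = 51/2 (x = (3*(17/4))*2 = (51/4)*2 = 51/2 ≈ 25.500)
A(p) = -188/5 (A(p) = (⅕)*(-188) = -188/5)
r = 113/69 (r = 113*(1/69) = 113/69 ≈ 1.6377)
A(x) - (r + k(-10, -6))² = -188/5 - (113/69 + (-6)²)² = -188/5 - (113/69 + 36)² = -188/5 - (2597/69)² = -188/5 - 1*6744409/4761 = -188/5 - 6744409/4761 = -34617113/23805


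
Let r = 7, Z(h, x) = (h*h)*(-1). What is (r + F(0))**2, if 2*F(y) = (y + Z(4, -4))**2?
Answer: 18225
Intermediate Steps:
Z(h, x) = -h**2 (Z(h, x) = h**2*(-1) = -h**2)
F(y) = (-16 + y)**2/2 (F(y) = (y - 1*4**2)**2/2 = (y - 1*16)**2/2 = (y - 16)**2/2 = (-16 + y)**2/2)
(r + F(0))**2 = (7 + (-16 + 0)**2/2)**2 = (7 + (1/2)*(-16)**2)**2 = (7 + (1/2)*256)**2 = (7 + 128)**2 = 135**2 = 18225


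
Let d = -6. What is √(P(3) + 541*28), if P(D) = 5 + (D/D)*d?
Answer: 9*√187 ≈ 123.07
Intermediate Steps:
P(D) = -1 (P(D) = 5 + (D/D)*(-6) = 5 + 1*(-6) = 5 - 6 = -1)
√(P(3) + 541*28) = √(-1 + 541*28) = √(-1 + 15148) = √15147 = 9*√187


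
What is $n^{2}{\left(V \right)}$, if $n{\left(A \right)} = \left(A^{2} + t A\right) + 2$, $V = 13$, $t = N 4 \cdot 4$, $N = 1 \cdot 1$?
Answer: $143641$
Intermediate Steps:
$N = 1$
$t = 16$ ($t = 1 \cdot 4 \cdot 4 = 4 \cdot 4 = 16$)
$n{\left(A \right)} = 2 + A^{2} + 16 A$ ($n{\left(A \right)} = \left(A^{2} + 16 A\right) + 2 = 2 + A^{2} + 16 A$)
$n^{2}{\left(V \right)} = \left(2 + 13^{2} + 16 \cdot 13\right)^{2} = \left(2 + 169 + 208\right)^{2} = 379^{2} = 143641$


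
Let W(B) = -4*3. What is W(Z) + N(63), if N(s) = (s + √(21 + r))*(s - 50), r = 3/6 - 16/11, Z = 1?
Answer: 807 + 273*√22/22 ≈ 865.20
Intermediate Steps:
r = -21/22 (r = 3*(⅙) - 16*1/11 = ½ - 16/11 = -21/22 ≈ -0.95455)
W(B) = -12
N(s) = (-50 + s)*(s + 21*√22/22) (N(s) = (s + √(21 - 21/22))*(s - 50) = (s + √(441/22))*(-50 + s) = (s + 21*√22/22)*(-50 + s) = (-50 + s)*(s + 21*√22/22))
W(Z) + N(63) = -12 + (63² - 50*63 - 525*√22/11 + (21/22)*63*√22) = -12 + (3969 - 3150 - 525*√22/11 + 1323*√22/22) = -12 + (819 + 273*√22/22) = 807 + 273*√22/22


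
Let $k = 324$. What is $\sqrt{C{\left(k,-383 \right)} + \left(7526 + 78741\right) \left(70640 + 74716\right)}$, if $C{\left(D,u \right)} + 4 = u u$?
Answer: $\sqrt{12539572737} \approx 1.1198 \cdot 10^{5}$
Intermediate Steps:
$C{\left(D,u \right)} = -4 + u^{2}$ ($C{\left(D,u \right)} = -4 + u u = -4 + u^{2}$)
$\sqrt{C{\left(k,-383 \right)} + \left(7526 + 78741\right) \left(70640 + 74716\right)} = \sqrt{\left(-4 + \left(-383\right)^{2}\right) + \left(7526 + 78741\right) \left(70640 + 74716\right)} = \sqrt{\left(-4 + 146689\right) + 86267 \cdot 145356} = \sqrt{146685 + 12539426052} = \sqrt{12539572737}$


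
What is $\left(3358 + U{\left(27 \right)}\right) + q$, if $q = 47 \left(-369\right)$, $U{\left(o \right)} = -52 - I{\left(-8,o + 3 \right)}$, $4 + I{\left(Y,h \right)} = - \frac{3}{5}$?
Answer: $- \frac{70162}{5} \approx -14032.0$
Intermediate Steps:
$I{\left(Y,h \right)} = - \frac{23}{5}$ ($I{\left(Y,h \right)} = -4 - \frac{3}{5} = - \frac{23}{5}$)
$U{\left(o \right)} = - \frac{237}{5}$ ($U{\left(o \right)} = -52 - - \frac{23}{5} = -52 + \frac{23}{5} = - \frac{237}{5}$)
$q = -17343$
$\left(3358 + U{\left(27 \right)}\right) + q = \left(3358 - \frac{237}{5}\right) - 17343 = \frac{16553}{5} - 17343 = - \frac{70162}{5}$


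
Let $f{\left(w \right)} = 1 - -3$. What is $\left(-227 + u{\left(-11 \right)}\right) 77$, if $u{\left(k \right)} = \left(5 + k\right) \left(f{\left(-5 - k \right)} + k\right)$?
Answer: $-14245$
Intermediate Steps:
$f{\left(w \right)} = 4$ ($f{\left(w \right)} = 1 + 3 = 4$)
$u{\left(k \right)} = \left(4 + k\right) \left(5 + k\right)$ ($u{\left(k \right)} = \left(5 + k\right) \left(4 + k\right) = \left(4 + k\right) \left(5 + k\right)$)
$\left(-227 + u{\left(-11 \right)}\right) 77 = \left(-227 + \left(20 + \left(-11\right)^{2} + 9 \left(-11\right)\right)\right) 77 = \left(-227 + \left(20 + 121 - 99\right)\right) 77 = \left(-227 + 42\right) 77 = \left(-185\right) 77 = -14245$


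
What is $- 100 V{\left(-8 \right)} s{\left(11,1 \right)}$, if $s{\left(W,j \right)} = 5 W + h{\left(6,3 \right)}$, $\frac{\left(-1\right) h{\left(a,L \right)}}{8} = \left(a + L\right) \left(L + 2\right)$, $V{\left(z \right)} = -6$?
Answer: $-183000$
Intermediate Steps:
$h{\left(a,L \right)} = - 8 \left(2 + L\right) \left(L + a\right)$ ($h{\left(a,L \right)} = - 8 \left(a + L\right) \left(L + 2\right) = - 8 \left(L + a\right) \left(2 + L\right) = - 8 \left(2 + L\right) \left(L + a\right)$)
$s{\left(W,j \right)} = -360 + 5 W$ ($s{\left(W,j \right)} = 5 W - \left(144 + 72 + 144\right) = 5 W - 360 = -360 + 5 W$)
$- 100 V{\left(-8 \right)} s{\left(11,1 \right)} = \left(-100\right) \left(-6\right) \left(-360 + 5 \cdot 11\right) = 600 \left(-360 + 55\right) = 600 \left(-305\right) = -183000$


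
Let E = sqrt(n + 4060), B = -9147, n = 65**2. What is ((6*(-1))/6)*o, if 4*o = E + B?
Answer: 9147/4 - sqrt(8285)/4 ≈ 2264.0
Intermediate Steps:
n = 4225
E = sqrt(8285) (E = sqrt(4225 + 4060) = sqrt(8285) ≈ 91.022)
o = -9147/4 + sqrt(8285)/4 (o = (sqrt(8285) - 9147)/4 = (-9147 + sqrt(8285))/4 = -9147/4 + sqrt(8285)/4 ≈ -2264.0)
((6*(-1))/6)*o = ((6*(-1))/6)*(-9147/4 + sqrt(8285)/4) = (-6*1/6)*(-9147/4 + sqrt(8285)/4) = -(-9147/4 + sqrt(8285)/4) = 9147/4 - sqrt(8285)/4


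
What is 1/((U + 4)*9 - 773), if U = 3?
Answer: -1/710 ≈ -0.0014085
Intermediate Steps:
1/((U + 4)*9 - 773) = 1/((3 + 4)*9 - 773) = 1/(7*9 - 773) = 1/(63 - 773) = 1/(-710) = -1/710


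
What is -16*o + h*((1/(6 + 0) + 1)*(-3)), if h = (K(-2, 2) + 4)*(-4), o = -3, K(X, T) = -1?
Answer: 90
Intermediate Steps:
h = -12 (h = (-1 + 4)*(-4) = 3*(-4) = -12)
-16*o + h*((1/(6 + 0) + 1)*(-3)) = -16*(-3) - 12*(1/(6 + 0) + 1)*(-3) = 48 - 12*(1/6 + 1)*(-3) = 48 - 14*(-3) = 48 - 12*(-7/2) = 48 + 42 = 90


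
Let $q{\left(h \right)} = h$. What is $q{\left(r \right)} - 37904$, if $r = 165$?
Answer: $-37739$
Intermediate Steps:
$q{\left(r \right)} - 37904 = 165 - 37904 = -37739$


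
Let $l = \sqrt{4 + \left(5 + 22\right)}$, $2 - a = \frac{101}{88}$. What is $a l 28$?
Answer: $\frac{525 \sqrt{31}}{22} \approx 132.87$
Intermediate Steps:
$a = \frac{75}{88}$ ($a = 2 - \frac{101}{88} = \frac{75}{88} \approx 0.85227$)
$l = \sqrt{31}$ ($l = \sqrt{4 + 27} = \sqrt{31} \approx 5.5678$)
$a l 28 = \frac{75 \sqrt{31}}{88} \cdot 28 = \frac{525 \sqrt{31}}{22}$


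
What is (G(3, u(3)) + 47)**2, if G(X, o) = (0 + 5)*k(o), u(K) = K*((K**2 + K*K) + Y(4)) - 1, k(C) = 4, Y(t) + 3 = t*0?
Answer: 4489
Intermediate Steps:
Y(t) = -3 (Y(t) = -3 + t*0 = -3 + 0 = -3)
u(K) = -1 + K*(-3 + 2*K**2) (u(K) = K*((K**2 + K*K) - 3) - 1 = K*((K**2 + K**2) - 3) - 1 = K*(2*K**2 - 3) - 1 = K*(-3 + 2*K**2) - 1 = -1 + K*(-3 + 2*K**2))
G(X, o) = 20 (G(X, o) = (0 + 5)*4 = 5*4 = 20)
(G(3, u(3)) + 47)**2 = (20 + 47)**2 = 67**2 = 4489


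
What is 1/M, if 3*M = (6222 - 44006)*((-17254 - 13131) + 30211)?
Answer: 1/2191472 ≈ 4.5631e-7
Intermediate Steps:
M = 2191472 (M = ((6222 - 44006)*((-17254 - 13131) + 30211))/3 = (-37784*(-30385 + 30211))/3 = (-37784*(-174))/3 = (1/3)*6574416 = 2191472)
1/M = 1/2191472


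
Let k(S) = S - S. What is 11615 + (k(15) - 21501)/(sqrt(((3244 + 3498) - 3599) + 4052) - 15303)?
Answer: 2720267171413/234174614 + 21501*sqrt(7195)/234174614 ≈ 11616.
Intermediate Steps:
k(S) = 0
11615 + (k(15) - 21501)/(sqrt(((3244 + 3498) - 3599) + 4052) - 15303) = 11615 + (0 - 21501)/(sqrt(((3244 + 3498) - 3599) + 4052) - 15303) = 11615 - 21501/(sqrt((6742 - 3599) + 4052) - 15303) = 11615 - 21501/(sqrt(3143 + 4052) - 15303) = 11615 - 21501/(sqrt(7195) - 15303) = 11615 - 21501/(-15303 + sqrt(7195))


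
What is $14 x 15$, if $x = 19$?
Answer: $3990$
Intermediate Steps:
$14 x 15 = 14 \cdot 19 \cdot 15 = 266 \cdot 15 = 3990$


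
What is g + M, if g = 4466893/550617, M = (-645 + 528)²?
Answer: 142299302/10389 ≈ 13697.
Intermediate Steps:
M = 13689 (M = (-117)² = 13689)
g = 84281/10389 (g = 4466893*(1/550617) = 84281/10389 ≈ 8.1125)
g + M = 84281/10389 + 13689 = 142299302/10389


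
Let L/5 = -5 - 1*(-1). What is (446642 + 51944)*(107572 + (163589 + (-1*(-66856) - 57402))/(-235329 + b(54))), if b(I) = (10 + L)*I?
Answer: 4216828825495550/78623 ≈ 5.3634e+10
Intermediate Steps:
L = -20 (L = 5*(-5 - 1*(-1)) = 5*(-5 + 1) = 5*(-4) = -20)
b(I) = -10*I (b(I) = (10 - 20)*I = -10*I)
(446642 + 51944)*(107572 + (163589 + (-1*(-66856) - 57402))/(-235329 + b(54))) = (446642 + 51944)*(107572 + (163589 + (-1*(-66856) - 57402))/(-235329 - 10*54)) = 498586*(107572 + (163589 + (66856 - 57402))/(-235329 - 540)) = 498586*(107572 + (163589 + 9454)/(-235869)) = 498586*(107572 + 173043*(-1/235869)) = 498586*(107572 - 57681/78623) = 498586*(8457575675/78623) = 4216828825495550/78623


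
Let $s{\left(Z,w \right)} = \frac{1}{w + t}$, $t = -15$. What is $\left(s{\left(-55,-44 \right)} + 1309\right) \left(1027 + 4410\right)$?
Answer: $\frac{419899510}{59} \approx 7.1169 \cdot 10^{6}$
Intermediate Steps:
$s{\left(Z,w \right)} = \frac{1}{-15 + w}$ ($s{\left(Z,w \right)} = \frac{1}{w - 15} = \frac{1}{-15 + w}$)
$\left(s{\left(-55,-44 \right)} + 1309\right) \left(1027 + 4410\right) = \left(\frac{1}{-15 - 44} + 1309\right) \left(1027 + 4410\right) = \left(\frac{1}{-59} + 1309\right) 5437 = \left(- \frac{1}{59} + 1309\right) 5437 = \frac{77230}{59} \cdot 5437 = \frac{419899510}{59}$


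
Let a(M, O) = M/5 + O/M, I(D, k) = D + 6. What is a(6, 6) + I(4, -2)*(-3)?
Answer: -139/5 ≈ -27.800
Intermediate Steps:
I(D, k) = 6 + D
a(M, O) = M/5 + O/M (a(M, O) = M*(⅕) + O/M = M/5 + O/M)
a(6, 6) + I(4, -2)*(-3) = ((⅕)*6 + 6/6) + (6 + 4)*(-3) = (6/5 + 6*(⅙)) + 10*(-3) = (6/5 + 1) - 30 = 11/5 - 30 = -139/5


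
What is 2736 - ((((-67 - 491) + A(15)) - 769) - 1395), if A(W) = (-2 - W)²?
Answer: 5169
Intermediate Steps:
2736 - ((((-67 - 491) + A(15)) - 769) - 1395) = 2736 - ((((-67 - 491) + (2 + 15)²) - 769) - 1395) = 2736 - (((-558 + 17²) - 769) - 1395) = 2736 - (((-558 + 289) - 769) - 1395) = 2736 - ((-269 - 769) - 1395) = 2736 - (-1038 - 1395) = 2736 - 1*(-2433) = 2736 + 2433 = 5169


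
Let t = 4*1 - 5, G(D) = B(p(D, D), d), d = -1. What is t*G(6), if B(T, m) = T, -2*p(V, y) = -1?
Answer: -½ ≈ -0.50000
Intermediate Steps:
p(V, y) = ½ (p(V, y) = -½*(-1) = ½)
G(D) = ½
t = -1 (t = 4 - 5 = -1)
t*G(6) = -1*½ = -½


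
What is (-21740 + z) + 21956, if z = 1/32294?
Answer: 6975505/32294 ≈ 216.00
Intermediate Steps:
z = 1/32294 ≈ 3.0965e-5
(-21740 + z) + 21956 = (-21740 + 1/32294) + 21956 = -702071559/32294 + 21956 = 6975505/32294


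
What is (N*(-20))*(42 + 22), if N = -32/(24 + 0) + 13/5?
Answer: -4864/3 ≈ -1621.3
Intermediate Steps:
N = 19/15 (N = -32/24 + 13*(⅕) = -32*1/24 + 13/5 = -4/3 + 13/5 = 19/15 ≈ 1.2667)
(N*(-20))*(42 + 22) = ((19/15)*(-20))*(42 + 22) = -76/3*64 = -4864/3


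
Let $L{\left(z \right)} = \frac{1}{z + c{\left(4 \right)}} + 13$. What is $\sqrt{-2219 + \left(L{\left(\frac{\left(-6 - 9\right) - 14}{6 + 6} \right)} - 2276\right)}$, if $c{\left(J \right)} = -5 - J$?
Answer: $\frac{i \sqrt{84124302}}{137} \approx 66.948 i$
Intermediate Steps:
$L{\left(z \right)} = 13 + \frac{1}{-9 + z}$ ($L{\left(z \right)} = \frac{1}{z - 9} + 13 = \frac{1}{-9 + z} + 13 = 13 + \frac{1}{-9 + z}$)
$\sqrt{-2219 + \left(L{\left(\frac{\left(-6 - 9\right) - 14}{6 + 6} \right)} - 2276\right)} = \sqrt{-2219 - \left(2276 - \frac{-116 + 13 \frac{\left(-6 - 9\right) - 14}{6 + 6}}{-9 + \frac{\left(-6 - 9\right) - 14}{6 + 6}}\right)} = \sqrt{-2219 - \left(2276 - \frac{-116 + 13 \frac{\left(-6 - 9\right) - 14}{12}}{-9 + \frac{\left(-6 - 9\right) - 14}{12}}\right)} = \sqrt{-2219 - \left(2276 - \frac{-116 + 13 \left(-15 - 14\right) \frac{1}{12}}{-9 + \left(-15 - 14\right) \frac{1}{12}}\right)} = \sqrt{-2219 - \left(2276 - \frac{-116 + 13 \left(\left(-29\right) \frac{1}{12}\right)}{-9 - \frac{29}{12}}\right)} = \sqrt{-2219 - \left(2276 - \frac{-116 + 13 \left(- \frac{29}{12}\right)}{-9 - \frac{29}{12}}\right)} = \sqrt{-2219 - \left(2276 - \frac{-116 - \frac{377}{12}}{- \frac{137}{12}}\right)} = \sqrt{-2219 - \frac{310043}{137}} = \sqrt{- \frac{614046}{137}} = \frac{i \sqrt{84124302}}{137}$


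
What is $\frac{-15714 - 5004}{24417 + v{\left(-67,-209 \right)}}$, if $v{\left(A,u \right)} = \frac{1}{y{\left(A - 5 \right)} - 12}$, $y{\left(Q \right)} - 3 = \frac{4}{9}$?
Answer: $- \frac{88627}{104450} \approx -0.84851$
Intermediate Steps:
$y{\left(Q \right)} = \frac{31}{9}$ ($y{\left(Q \right)} = 3 + \frac{4}{9} = \frac{31}{9}$)
$v{\left(A,u \right)} = - \frac{9}{77}$ ($v{\left(A,u \right)} = \frac{1}{\frac{31}{9} - 12} = \frac{1}{- \frac{77}{9}} = - \frac{9}{77}$)
$\frac{-15714 - 5004}{24417 + v{\left(-67,-209 \right)}} = \frac{-15714 - 5004}{24417 - \frac{9}{77}} = - \frac{20718}{\frac{1880100}{77}} = \left(-20718\right) \frac{77}{1880100} = - \frac{88627}{104450}$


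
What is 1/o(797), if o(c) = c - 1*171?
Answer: 1/626 ≈ 0.0015974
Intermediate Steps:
o(c) = -171 + c (o(c) = c - 171 = -171 + c)
1/o(797) = 1/(-171 + 797) = 1/626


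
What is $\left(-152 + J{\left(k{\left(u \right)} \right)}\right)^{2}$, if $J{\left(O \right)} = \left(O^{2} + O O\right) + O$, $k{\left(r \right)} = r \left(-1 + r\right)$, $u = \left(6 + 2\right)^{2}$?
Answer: $1057415641413184$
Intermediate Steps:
$u = 64$ ($u = 8^{2} = 64$)
$J{\left(O \right)} = O + 2 O^{2}$ ($J{\left(O \right)} = \left(O^{2} + O^{2}\right) + O = 2 O^{2} + O = O + 2 O^{2}$)
$\left(-152 + J{\left(k{\left(u \right)} \right)}\right)^{2} = \left(-152 + 64 \left(-1 + 64\right) \left(1 + 2 \cdot 64 \left(-1 + 64\right)\right)\right)^{2} = \left(-152 + 64 \cdot 63 \left(1 + 2 \cdot 64 \cdot 63\right)\right)^{2} = \left(-152 + 4032 \left(1 + 2 \cdot 4032\right)\right)^{2} = \left(-152 + 4032 \left(1 + 8064\right)\right)^{2} = \left(-152 + 4032 \cdot 8065\right)^{2} = \left(-152 + 32518080\right)^{2} = 32517928^{2} = 1057415641413184$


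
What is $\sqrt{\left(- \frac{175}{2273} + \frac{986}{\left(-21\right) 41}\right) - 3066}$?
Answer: $\frac{i \sqrt{11747634042873603}}{1957053} \approx 55.383 i$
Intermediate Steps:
$\sqrt{\left(- \frac{175}{2273} + \frac{986}{\left(-21\right) 41}\right) - 3066} = \sqrt{\left(\left(-175\right) \frac{1}{2273} + \frac{986}{-861}\right) - 3066} = \sqrt{\left(- \frac{175}{2273} + 986 \left(- \frac{1}{861}\right)\right) - 3066} = \sqrt{\left(- \frac{175}{2273} - \frac{986}{861}\right) - 3066} = \sqrt{- \frac{2391853}{1957053} - 3066} = \sqrt{- \frac{6002716351}{1957053}} = \frac{i \sqrt{11747634042873603}}{1957053}$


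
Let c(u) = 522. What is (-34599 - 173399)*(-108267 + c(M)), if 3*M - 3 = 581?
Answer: 22410744510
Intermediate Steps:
M = 584/3 (M = 1 + (⅓)*581 = 1 + 581/3 = 584/3 ≈ 194.67)
(-34599 - 173399)*(-108267 + c(M)) = (-34599 - 173399)*(-108267 + 522) = -207998*(-107745) = 22410744510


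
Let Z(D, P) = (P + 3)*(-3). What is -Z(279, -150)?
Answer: -441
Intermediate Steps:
Z(D, P) = -9 - 3*P (Z(D, P) = (3 + P)*(-3) = -9 - 3*P)
-Z(279, -150) = -(-9 - 3*(-150)) = -(-9 + 450) = -1*441 = -441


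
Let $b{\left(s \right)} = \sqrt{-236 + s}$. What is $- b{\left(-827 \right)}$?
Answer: $- i \sqrt{1063} \approx - 32.604 i$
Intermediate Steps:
$- b{\left(-827 \right)} = - \sqrt{-236 - 827} = - \sqrt{-1063} = - i \sqrt{1063}$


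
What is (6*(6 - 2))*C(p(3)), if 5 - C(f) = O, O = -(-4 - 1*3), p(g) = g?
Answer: -48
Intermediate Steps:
O = 7 (O = -(-4 - 3) = -1*(-7) = 7)
C(f) = -2 (C(f) = 5 - 1*7 = 5 - 7 = -2)
(6*(6 - 2))*C(p(3)) = (6*(6 - 2))*(-2) = (6*4)*(-2) = 24*(-2) = -48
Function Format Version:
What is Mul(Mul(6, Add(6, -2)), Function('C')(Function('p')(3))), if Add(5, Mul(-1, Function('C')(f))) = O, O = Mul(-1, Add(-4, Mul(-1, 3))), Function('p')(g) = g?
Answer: -48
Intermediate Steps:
O = 7 (O = Mul(-1, Add(-4, -3)) = Mul(-1, -7) = 7)
Function('C')(f) = -2 (Function('C')(f) = Add(5, Mul(-1, 7)) = Add(5, -7) = -2)
Mul(Mul(6, Add(6, -2)), Function('C')(Function('p')(3))) = Mul(Mul(6, Add(6, -2)), -2) = Mul(Mul(6, 4), -2) = Mul(24, -2) = -48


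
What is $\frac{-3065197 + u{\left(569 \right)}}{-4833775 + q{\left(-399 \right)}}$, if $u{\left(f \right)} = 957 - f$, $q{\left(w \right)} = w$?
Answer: $\frac{3064809}{4834174} \approx 0.63399$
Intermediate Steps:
$\frac{-3065197 + u{\left(569 \right)}}{-4833775 + q{\left(-399 \right)}} = \frac{-3065197 + \left(957 - 569\right)}{-4833775 - 399} = \frac{-3065197 + \left(957 - 569\right)}{-4834174} = \left(-3065197 + 388\right) \left(- \frac{1}{4834174}\right) = \left(-3064809\right) \left(- \frac{1}{4834174}\right) = \frac{3064809}{4834174}$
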